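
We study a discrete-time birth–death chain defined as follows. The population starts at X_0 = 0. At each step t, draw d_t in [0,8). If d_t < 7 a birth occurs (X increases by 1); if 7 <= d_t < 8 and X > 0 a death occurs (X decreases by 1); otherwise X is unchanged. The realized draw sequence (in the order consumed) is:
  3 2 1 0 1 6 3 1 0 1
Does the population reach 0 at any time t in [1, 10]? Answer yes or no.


no

t=0: X=0, d=3 → birth, X_1=1
t=1: X=1, d=2 → birth, X_2=2
t=2: X=2, d=1 → birth, X_3=3
t=3: X=3, d=0 → birth, X_4=4
t=4: X=4, d=1 → birth, X_5=5
t=5: X=5, d=6 → birth, X_6=6
t=6: X=6, d=3 → birth, X_7=7
t=7: X=7, d=1 → birth, X_8=8
t=8: X=8, d=0 → birth, X_9=9
t=9: X=9, d=1 → birth, X_10=10


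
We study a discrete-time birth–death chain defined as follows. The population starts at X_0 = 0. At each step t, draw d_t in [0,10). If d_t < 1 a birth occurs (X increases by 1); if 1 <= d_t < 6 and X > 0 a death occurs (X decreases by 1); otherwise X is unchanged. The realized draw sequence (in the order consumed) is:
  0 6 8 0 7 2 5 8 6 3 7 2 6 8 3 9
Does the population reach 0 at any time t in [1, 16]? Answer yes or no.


t=0: X=0, d=0 → birth, X_1=1
t=1: X=1, d=6 → hold, X_2=1
t=2: X=1, d=8 → hold, X_3=1
t=3: X=1, d=0 → birth, X_4=2
t=4: X=2, d=7 → hold, X_5=2
t=5: X=2, d=2 → death, X_6=1
t=6: X=1, d=5 → death, X_7=0
t=7: X=0, d=8 → hold, X_8=0
t=8: X=0, d=6 → hold, X_9=0
t=9: X=0, d=3 → hold, X_10=0
t=10: X=0, d=7 → hold, X_11=0
t=11: X=0, d=2 → hold, X_12=0
t=12: X=0, d=6 → hold, X_13=0
t=13: X=0, d=8 → hold, X_14=0
t=14: X=0, d=3 → hold, X_15=0
t=15: X=0, d=9 → hold, X_16=0

yes


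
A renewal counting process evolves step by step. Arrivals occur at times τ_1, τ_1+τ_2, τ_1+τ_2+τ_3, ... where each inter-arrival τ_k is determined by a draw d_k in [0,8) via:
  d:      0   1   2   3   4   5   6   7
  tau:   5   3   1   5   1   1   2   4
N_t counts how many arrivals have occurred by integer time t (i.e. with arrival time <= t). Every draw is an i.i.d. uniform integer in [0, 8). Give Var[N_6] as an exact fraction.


64046173199/68719476736

Inter-arrival values over d=0..7: [5, 3, 1, 5, 1, 1, 2, 4]
Each d has probability 1/8, so the pmf of τ is: f(1) = 3/8, f(2) = 1/8, f(3) = 1/8, f(4) = 1/8, f(5) = 1/4
Let p_n(j) = P(N_n = j), with p_0 = [1]. Condition on τ_1: p_n(0) = P(τ > n), and for j >= 1, p_n(j) = Σ_{k<=n} f(k)·p_{n−k}(j−1)
p_1 = [5/8, 3/8]  (j = 0..1)
p_2 = [1/2, 23/64, 9/64]  (j = 0..2)
p_3 = [3/8, 25/64, 93/512, 27/512]  (j = 0..3)
p_4 = [1/4, 13/32, 61/256, 351/4096, 81/4096]  (j = 0..4)
p_5 = [0, 17/32, 75/256, 531/4096, 1269/32768, 243/32768]  (j = 0..5)
p_6 = [0, 19/64, 7/16, 737/4096, 135/2048, 4455/262144, 729/262144]  (j = 0..6)
E[N_6] = Σ j·p_6(j) = 544473/262144;  E[N_6²] = Σ j²·p_6(j) = 1375187/262144
Var[N_6] = 1375187/262144 − (544473/262144)² = 64046173199/68719476736


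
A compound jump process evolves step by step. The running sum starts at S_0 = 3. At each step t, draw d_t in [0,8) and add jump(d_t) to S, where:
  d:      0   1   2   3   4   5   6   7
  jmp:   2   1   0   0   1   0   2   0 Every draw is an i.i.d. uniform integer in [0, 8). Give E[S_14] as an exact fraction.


Outcome values over d=0..7: [2, 1, 0, 0, 1, 0, 2, 0]
Σy = 6, Σy² = 10, M = 8
μ = 6/8 = 3/4,  σ² = 10/8 − (3/4)² = 11/16
E[S_14] = 3 + 14·(3/4) = 27/2

27/2


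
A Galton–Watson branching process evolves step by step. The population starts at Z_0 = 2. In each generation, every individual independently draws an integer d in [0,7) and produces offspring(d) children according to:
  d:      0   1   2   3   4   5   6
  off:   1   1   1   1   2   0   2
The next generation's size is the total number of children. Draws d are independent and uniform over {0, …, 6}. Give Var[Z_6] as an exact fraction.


189392486400/13841287201

Outcome values over d=0..6: [1, 1, 1, 1, 2, 0, 2]
Σy = 8, Σy² = 12, M = 7
μ = 8/7 = 8/7,  σ² = 12/7 − (8/7)² = 20/49
V_0 = 0, E_0 = 2
V_1 = 20/49·E_0 + (8/7)²·V_0 = 40/49;  E_1 = 16/7
V_2 = 20/49·E_1 + (8/7)²·V_1 = 4800/2401;  E_2 = 128/49
V_3 = 20/49·E_2 + (8/7)²·V_2 = 432640/117649;  E_3 = 1024/343
V_4 = 20/49·E_3 + (8/7)²·V_3 = 34713600/5764801;  E_4 = 8192/2401
V_5 = 20/49·E_4 + (8/7)²·V_4 = 2615050240/282475249;  E_5 = 65536/16807
V_6 = 20/49·E_5 + (8/7)²·V_5 = 189392486400/13841287201;  E_6 = 524288/117649


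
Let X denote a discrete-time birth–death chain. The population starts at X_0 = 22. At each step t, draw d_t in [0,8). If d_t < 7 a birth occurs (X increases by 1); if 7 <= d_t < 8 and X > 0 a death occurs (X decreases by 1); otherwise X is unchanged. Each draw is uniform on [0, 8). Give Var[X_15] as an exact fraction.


105/16

X can drop by at most 1 per step and X_0 = 22 > T = 15, so X_t >= 22 − t >= 7 > 0 for every t <= 15: the floor at 0 (the 'and X > 0' condition) never binds. Hence X_15 = X_0 + Σ_{t<15} Y_t with i.i.d. increments Y_t = y(d_t) ∈ {+1, −1, 0}.
Outcome values over d=0..7: [1, 1, 1, 1, 1, 1, 1, -1]
Σy = 6, Σy² = 8, M = 8
μ = 6/8 = 3/4,  σ² = 8/8 − (3/4)² = 7/16
Independent increments: Var[X_15] = 15·σ² = 15·(7/16) = 105/16


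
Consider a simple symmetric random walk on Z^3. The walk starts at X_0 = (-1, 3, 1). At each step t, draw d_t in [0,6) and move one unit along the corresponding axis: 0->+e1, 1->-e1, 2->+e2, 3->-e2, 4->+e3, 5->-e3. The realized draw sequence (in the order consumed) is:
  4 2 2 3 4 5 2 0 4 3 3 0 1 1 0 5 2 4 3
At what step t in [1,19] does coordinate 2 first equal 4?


t=0: X=(-1, 3, 1), d=4 → +e3, X_1=(-1, 3, 2)
t=1: X=(-1, 3, 2), d=2 → +e2, X_2=(-1, 4, 2)
t=2: X=(-1, 4, 2), d=2 → +e2, X_3=(-1, 5, 2)
t=3: X=(-1, 5, 2), d=3 → -e2, X_4=(-1, 4, 2)
t=4: X=(-1, 4, 2), d=4 → +e3, X_5=(-1, 4, 3)
t=5: X=(-1, 4, 3), d=5 → -e3, X_6=(-1, 4, 2)
t=6: X=(-1, 4, 2), d=2 → +e2, X_7=(-1, 5, 2)
t=7: X=(-1, 5, 2), d=0 → +e1, X_8=(0, 5, 2)
t=8: X=(0, 5, 2), d=4 → +e3, X_9=(0, 5, 3)
t=9: X=(0, 5, 3), d=3 → -e2, X_10=(0, 4, 3)
t=10: X=(0, 4, 3), d=3 → -e2, X_11=(0, 3, 3)
t=11: X=(0, 3, 3), d=0 → +e1, X_12=(1, 3, 3)
t=12: X=(1, 3, 3), d=1 → -e1, X_13=(0, 3, 3)
t=13: X=(0, 3, 3), d=1 → -e1, X_14=(-1, 3, 3)
t=14: X=(-1, 3, 3), d=0 → +e1, X_15=(0, 3, 3)
t=15: X=(0, 3, 3), d=5 → -e3, X_16=(0, 3, 2)
t=16: X=(0, 3, 2), d=2 → +e2, X_17=(0, 4, 2)
t=17: X=(0, 4, 2), d=4 → +e3, X_18=(0, 4, 3)
t=18: X=(0, 4, 3), d=3 → -e2, X_19=(0, 3, 3)

2


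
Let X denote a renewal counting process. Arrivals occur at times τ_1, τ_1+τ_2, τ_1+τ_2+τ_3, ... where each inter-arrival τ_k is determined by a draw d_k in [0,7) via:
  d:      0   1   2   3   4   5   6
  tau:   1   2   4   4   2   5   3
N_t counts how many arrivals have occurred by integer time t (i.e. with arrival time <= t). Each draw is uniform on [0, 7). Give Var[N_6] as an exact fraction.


Inter-arrival values over d=0..6: [1, 2, 4, 4, 2, 5, 3]
Each d has probability 1/7, so the pmf of τ is: f(1) = 1/7, f(2) = 2/7, f(3) = 1/7, f(4) = 2/7, f(5) = 1/7
Let p_n(j) = P(N_n = j), with p_0 = [1]. Condition on τ_1: p_n(0) = P(τ > n), and for j >= 1, p_n(j) = Σ_{k<=n} f(k)·p_{n−k}(j−1)
p_1 = [6/7, 1/7]  (j = 0..1)
p_2 = [4/7, 20/49, 1/49]  (j = 0..2)
p_3 = [3/7, 23/49, 34/343, 1/343]  (j = 0..3)
p_4 = [1/7, 31/49, 10/49, 48/2401, 1/2401]  (j = 0..4)
p_5 = [0, 30/49, 111/343, 145/2401, 62/16807, 1/16807]  (j = 0..5)
p_6 = [0, 19/49, 162/343, 299/2401, 248/16807, 76/117649, 1/117649]  (j = 0..6)
E[N_6] = Σ j·p_6(j) = 208034/117649;  E[N_6²] = Σ j²·p_6(j) = 429454/117649
Var[N_6] = 429454/117649 − (208034/117649)² = 7246688490/13841287201

7246688490/13841287201


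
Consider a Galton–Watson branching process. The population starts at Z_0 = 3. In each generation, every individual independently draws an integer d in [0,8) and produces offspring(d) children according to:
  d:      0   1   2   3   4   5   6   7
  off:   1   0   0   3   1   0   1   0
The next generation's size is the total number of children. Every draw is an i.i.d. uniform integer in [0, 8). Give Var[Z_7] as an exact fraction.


Outcome values over d=0..7: [1, 0, 0, 3, 1, 0, 1, 0]
Σy = 6, Σy² = 12, M = 8
μ = 6/8 = 3/4,  σ² = 12/8 − (3/4)² = 15/16
V_0 = 0, E_0 = 3
V_1 = 15/16·E_0 + (3/4)²·V_0 = 45/16;  E_1 = 9/4
V_2 = 15/16·E_1 + (3/4)²·V_1 = 945/256;  E_2 = 27/16
V_3 = 15/16·E_2 + (3/4)²·V_2 = 14985/4096;  E_3 = 81/64
V_4 = 15/16·E_3 + (3/4)²·V_3 = 212625/65536;  E_4 = 243/256
V_5 = 15/16·E_4 + (3/4)²·V_4 = 2846745/1048576;  E_5 = 729/1024
V_6 = 15/16·E_5 + (3/4)²·V_5 = 36818145/16777216;  E_6 = 2187/4096
V_7 = 15/16·E_6 + (3/4)²·V_6 = 465732585/268435456;  E_7 = 6561/16384

465732585/268435456


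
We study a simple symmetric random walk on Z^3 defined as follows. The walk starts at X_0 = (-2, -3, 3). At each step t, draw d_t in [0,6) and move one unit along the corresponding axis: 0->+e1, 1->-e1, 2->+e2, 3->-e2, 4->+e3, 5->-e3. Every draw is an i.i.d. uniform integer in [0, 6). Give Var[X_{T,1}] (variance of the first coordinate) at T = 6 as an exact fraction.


2

Outcome values over d=0..5: [1, -1, 0, 0, 0, 0]
Σy = 0, Σy² = 2, M = 6
μ = 0/6 = 0,  σ² = 2/6 − (0)² = 1/3
Independent increments: Var[X_6] = 6·σ² = 6·(1/3) = 2


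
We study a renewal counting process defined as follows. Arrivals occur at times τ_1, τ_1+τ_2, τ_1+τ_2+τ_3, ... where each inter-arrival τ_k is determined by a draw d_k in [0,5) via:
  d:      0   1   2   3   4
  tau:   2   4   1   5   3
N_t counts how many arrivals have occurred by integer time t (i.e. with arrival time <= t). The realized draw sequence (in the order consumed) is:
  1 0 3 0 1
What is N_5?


1

draw d_1=1: τ_1=4, arrival time A_1=4
draw d_2=0: τ_2=2, arrival time A_2=6
draw d_3=3: τ_3=5, arrival time A_3=11
draw d_4=0: τ_4=2, arrival time A_4=13
draw d_5=1: τ_5=4, arrival time A_5=17
N_t over t=0..5: 0:0 1:0 2:0 3:0 4:1 5:1


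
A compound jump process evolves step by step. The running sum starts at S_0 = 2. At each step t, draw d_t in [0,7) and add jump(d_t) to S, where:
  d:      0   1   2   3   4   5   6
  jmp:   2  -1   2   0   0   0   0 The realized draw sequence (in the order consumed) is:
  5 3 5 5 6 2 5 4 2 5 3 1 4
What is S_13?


t=0: S=2, d=5, jump=0, S_1=2
t=1: S=2, d=3, jump=0, S_2=2
t=2: S=2, d=5, jump=0, S_3=2
t=3: S=2, d=5, jump=0, S_4=2
t=4: S=2, d=6, jump=0, S_5=2
t=5: S=2, d=2, jump=2, S_6=4
t=6: S=4, d=5, jump=0, S_7=4
t=7: S=4, d=4, jump=0, S_8=4
t=8: S=4, d=2, jump=2, S_9=6
t=9: S=6, d=5, jump=0, S_10=6
t=10: S=6, d=3, jump=0, S_11=6
t=11: S=6, d=1, jump=-1, S_12=5
t=12: S=5, d=4, jump=0, S_13=5

5


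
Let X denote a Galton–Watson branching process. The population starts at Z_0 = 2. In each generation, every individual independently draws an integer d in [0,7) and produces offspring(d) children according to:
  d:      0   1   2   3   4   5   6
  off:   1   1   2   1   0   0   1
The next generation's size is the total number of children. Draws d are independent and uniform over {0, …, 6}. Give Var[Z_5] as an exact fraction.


468167040/282475249

Outcome values over d=0..6: [1, 1, 2, 1, 0, 0, 1]
Σy = 6, Σy² = 8, M = 7
μ = 6/7 = 6/7,  σ² = 8/7 − (6/7)² = 20/49
V_0 = 0, E_0 = 2
V_1 = 20/49·E_0 + (6/7)²·V_0 = 40/49;  E_1 = 12/7
V_2 = 20/49·E_1 + (6/7)²·V_1 = 3120/2401;  E_2 = 72/49
V_3 = 20/49·E_2 + (6/7)²·V_2 = 182880/117649;  E_3 = 432/343
V_4 = 20/49·E_3 + (6/7)²·V_3 = 9547200/5764801;  E_4 = 2592/2401
V_5 = 20/49·E_4 + (6/7)²·V_4 = 468167040/282475249;  E_5 = 15552/16807


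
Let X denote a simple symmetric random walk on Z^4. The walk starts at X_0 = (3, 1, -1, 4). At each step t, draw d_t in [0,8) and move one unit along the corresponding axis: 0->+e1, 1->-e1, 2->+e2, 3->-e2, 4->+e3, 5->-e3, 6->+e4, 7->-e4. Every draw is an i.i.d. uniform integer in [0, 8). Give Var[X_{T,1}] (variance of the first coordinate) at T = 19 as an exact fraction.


Outcome values over d=0..7: [1, -1, 0, 0, 0, 0, 0, 0]
Σy = 0, Σy² = 2, M = 8
μ = 0/8 = 0,  σ² = 2/8 − (0)² = 1/4
Independent increments: Var[X_19] = 19·σ² = 19·(1/4) = 19/4

19/4


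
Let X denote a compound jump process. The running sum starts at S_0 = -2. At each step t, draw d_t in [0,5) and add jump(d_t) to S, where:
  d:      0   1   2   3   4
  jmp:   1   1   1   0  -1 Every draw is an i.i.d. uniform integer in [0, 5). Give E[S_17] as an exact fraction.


24/5

Outcome values over d=0..4: [1, 1, 1, 0, -1]
Σy = 2, Σy² = 4, M = 5
μ = 2/5 = 2/5,  σ² = 4/5 − (2/5)² = 16/25
E[S_17] = -2 + 17·(2/5) = 24/5


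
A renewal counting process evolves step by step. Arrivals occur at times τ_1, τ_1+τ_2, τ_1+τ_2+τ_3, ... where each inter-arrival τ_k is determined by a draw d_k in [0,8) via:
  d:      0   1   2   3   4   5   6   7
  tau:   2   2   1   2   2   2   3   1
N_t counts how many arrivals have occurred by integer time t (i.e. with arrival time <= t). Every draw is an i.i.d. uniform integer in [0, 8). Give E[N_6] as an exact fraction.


Inter-arrival values over d=0..7: [2, 2, 1, 2, 2, 2, 3, 1]
Each d has probability 1/8, so the pmf of τ is: f(1) = 1/4, f(2) = 5/8, f(3) = 1/8
Renewal equation for m(n) = E[N_n]: condition on τ_1 = k (if k <= n, one arrival plus a fresh copy on the remaining n−k steps): m(n) = F(n) + Σ_{k<=n} f(k)·m(n−k), where F(n) = P(τ <= n) and m(0) = 0
m(1) = F(1) = 1/4
m(2) = F(2) + f(1)·m(1) = 7/8 + 1/4·1/4 = 15/16
m(3) = F(3) + f(1)·m(2) + f(2)·m(1) = 1 + 1/4·15/16 + 5/8·1/4 = 89/64
m(4) = F(4) + f(1)·m(3) + f(2)·m(2) + f(3)·m(1) = 1 + 1/4·89/64 + 5/8·15/16 + 1/8·1/4 = 503/256
m(5) = F(5) + f(1)·m(4) + f(2)·m(3) + f(3)·m(2) = 1 + 1/4·503/256 + 5/8·89/64 + 1/8·15/16 = 2537/1024
m(6) = F(6) + f(1)·m(5) + f(2)·m(4) + f(3)·m(3) = 1 + 1/4·2537/1024 + 5/8·503/256 + 1/8·89/64 = 12375/4096
E[N_6] = m(6) = 12375/4096

12375/4096


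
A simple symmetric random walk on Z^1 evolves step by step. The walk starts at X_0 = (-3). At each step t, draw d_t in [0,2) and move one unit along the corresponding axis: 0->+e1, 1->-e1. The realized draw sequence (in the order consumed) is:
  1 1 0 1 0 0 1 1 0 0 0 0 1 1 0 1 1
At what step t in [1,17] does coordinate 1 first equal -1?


t=0: X=(-3), d=1 → -e1, X_1=(-4)
t=1: X=(-4), d=1 → -e1, X_2=(-5)
t=2: X=(-5), d=0 → +e1, X_3=(-4)
t=3: X=(-4), d=1 → -e1, X_4=(-5)
t=4: X=(-5), d=0 → +e1, X_5=(-4)
t=5: X=(-4), d=0 → +e1, X_6=(-3)
t=6: X=(-3), d=1 → -e1, X_7=(-4)
t=7: X=(-4), d=1 → -e1, X_8=(-5)
t=8: X=(-5), d=0 → +e1, X_9=(-4)
t=9: X=(-4), d=0 → +e1, X_10=(-3)
t=10: X=(-3), d=0 → +e1, X_11=(-2)
t=11: X=(-2), d=0 → +e1, X_12=(-1)
t=12: X=(-1), d=1 → -e1, X_13=(-2)
t=13: X=(-2), d=1 → -e1, X_14=(-3)
t=14: X=(-3), d=0 → +e1, X_15=(-2)
t=15: X=(-2), d=1 → -e1, X_16=(-3)
t=16: X=(-3), d=1 → -e1, X_17=(-4)

12


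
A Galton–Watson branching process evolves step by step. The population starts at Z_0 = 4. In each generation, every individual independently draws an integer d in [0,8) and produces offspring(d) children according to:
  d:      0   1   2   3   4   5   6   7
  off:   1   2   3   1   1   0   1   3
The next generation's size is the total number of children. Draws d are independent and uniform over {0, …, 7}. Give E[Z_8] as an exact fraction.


6561/64

Outcome values over d=0..7: [1, 2, 3, 1, 1, 0, 1, 3]
Σy = 12, Σy² = 26, M = 8
μ = 12/8 = 3/2,  σ² = 26/8 − (3/2)² = 1
E[Z_0] = 4
E[Z_1] = 3/2·E[Z_0] = 6
E[Z_2] = 3/2·E[Z_1] = 9
E[Z_3] = 3/2·E[Z_2] = 27/2
E[Z_4] = 3/2·E[Z_3] = 81/4
E[Z_5] = 3/2·E[Z_4] = 243/8
E[Z_6] = 3/2·E[Z_5] = 729/16
E[Z_7] = 3/2·E[Z_6] = 2187/32
E[Z_8] = 3/2·E[Z_7] = 6561/64


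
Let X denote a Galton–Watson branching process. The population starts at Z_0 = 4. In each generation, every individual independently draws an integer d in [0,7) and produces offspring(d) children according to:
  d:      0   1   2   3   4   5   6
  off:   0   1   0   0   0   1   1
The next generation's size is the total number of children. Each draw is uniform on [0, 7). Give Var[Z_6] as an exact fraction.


340938720/13841287201

Outcome values over d=0..6: [0, 1, 0, 0, 0, 1, 1]
Σy = 3, Σy² = 3, M = 7
μ = 3/7 = 3/7,  σ² = 3/7 − (3/7)² = 12/49
V_0 = 0, E_0 = 4
V_1 = 12/49·E_0 + (3/7)²·V_0 = 48/49;  E_1 = 12/7
V_2 = 12/49·E_1 + (3/7)²·V_1 = 1440/2401;  E_2 = 36/49
V_3 = 12/49·E_2 + (3/7)²·V_2 = 34128/117649;  E_3 = 108/343
V_4 = 12/49·E_3 + (3/7)²·V_3 = 751680/5764801;  E_4 = 324/2401
V_5 = 12/49·E_4 + (3/7)²·V_4 = 16100208/282475249;  E_5 = 972/16807
V_6 = 12/49·E_5 + (3/7)²·V_5 = 340938720/13841287201;  E_6 = 2916/117649


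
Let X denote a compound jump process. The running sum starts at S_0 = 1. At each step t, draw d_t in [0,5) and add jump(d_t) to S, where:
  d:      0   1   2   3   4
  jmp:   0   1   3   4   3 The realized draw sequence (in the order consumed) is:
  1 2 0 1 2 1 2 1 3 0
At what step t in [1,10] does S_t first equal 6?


t=0: S=1, d=1, jump=1, S_1=2
t=1: S=2, d=2, jump=3, S_2=5
t=2: S=5, d=0, jump=0, S_3=5
t=3: S=5, d=1, jump=1, S_4=6
t=4: S=6, d=2, jump=3, S_5=9
t=5: S=9, d=1, jump=1, S_6=10
t=6: S=10, d=2, jump=3, S_7=13
t=7: S=13, d=1, jump=1, S_8=14
t=8: S=14, d=3, jump=4, S_9=18
t=9: S=18, d=0, jump=0, S_10=18

4


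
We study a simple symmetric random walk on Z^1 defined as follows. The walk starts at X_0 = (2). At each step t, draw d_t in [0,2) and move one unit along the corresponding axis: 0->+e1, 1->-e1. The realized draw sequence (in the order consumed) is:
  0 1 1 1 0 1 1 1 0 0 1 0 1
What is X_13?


(-1)

t=0: X=(2), d=0 → +e1, X_1=(3)
t=1: X=(3), d=1 → -e1, X_2=(2)
t=2: X=(2), d=1 → -e1, X_3=(1)
t=3: X=(1), d=1 → -e1, X_4=(0)
t=4: X=(0), d=0 → +e1, X_5=(1)
t=5: X=(1), d=1 → -e1, X_6=(0)
t=6: X=(0), d=1 → -e1, X_7=(-1)
t=7: X=(-1), d=1 → -e1, X_8=(-2)
t=8: X=(-2), d=0 → +e1, X_9=(-1)
t=9: X=(-1), d=0 → +e1, X_10=(0)
t=10: X=(0), d=1 → -e1, X_11=(-1)
t=11: X=(-1), d=0 → +e1, X_12=(0)
t=12: X=(0), d=1 → -e1, X_13=(-1)


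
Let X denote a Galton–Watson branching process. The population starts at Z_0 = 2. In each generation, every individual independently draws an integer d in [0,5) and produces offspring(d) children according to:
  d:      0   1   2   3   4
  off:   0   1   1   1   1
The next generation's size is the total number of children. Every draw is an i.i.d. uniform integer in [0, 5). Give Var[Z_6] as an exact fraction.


Outcome values over d=0..4: [0, 1, 1, 1, 1]
Σy = 4, Σy² = 4, M = 5
μ = 4/5 = 4/5,  σ² = 4/5 − (4/5)² = 4/25
V_0 = 0, E_0 = 2
V_1 = 4/25·E_0 + (4/5)²·V_0 = 8/25;  E_1 = 8/5
V_2 = 4/25·E_1 + (4/5)²·V_1 = 288/625;  E_2 = 32/25
V_3 = 4/25·E_2 + (4/5)²·V_2 = 7808/15625;  E_3 = 128/125
V_4 = 4/25·E_3 + (4/5)²·V_3 = 188928/390625;  E_4 = 512/625
V_5 = 4/25·E_4 + (4/5)²·V_4 = 4302848/9765625;  E_5 = 2048/3125
V_6 = 4/25·E_5 + (4/5)²·V_5 = 94445568/244140625;  E_6 = 8192/15625

94445568/244140625


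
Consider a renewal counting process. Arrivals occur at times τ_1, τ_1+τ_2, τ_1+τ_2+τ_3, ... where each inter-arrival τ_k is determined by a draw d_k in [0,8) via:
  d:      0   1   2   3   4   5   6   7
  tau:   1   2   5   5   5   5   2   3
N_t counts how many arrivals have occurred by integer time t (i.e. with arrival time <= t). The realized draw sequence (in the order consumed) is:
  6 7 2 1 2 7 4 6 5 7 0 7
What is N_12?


draw d_1=6: τ_1=2, arrival time A_1=2
draw d_2=7: τ_2=3, arrival time A_2=5
draw d_3=2: τ_3=5, arrival time A_3=10
draw d_4=1: τ_4=2, arrival time A_4=12
draw d_5=2: τ_5=5, arrival time A_5=17
draw d_6=7: τ_6=3, arrival time A_6=20
draw d_7=4: τ_7=5, arrival time A_7=25
draw d_8=6: τ_8=2, arrival time A_8=27
draw d_9=5: τ_9=5, arrival time A_9=32
draw d_10=7: τ_10=3, arrival time A_10=35
draw d_11=0: τ_11=1, arrival time A_11=36
draw d_12=7: τ_12=3, arrival time A_12=39
N_t over t=0..12: 0:0 1:0 2:1 3:1 4:1 5:2 6:2 7:2 8:2 9:2 10:3 11:3 12:4

4


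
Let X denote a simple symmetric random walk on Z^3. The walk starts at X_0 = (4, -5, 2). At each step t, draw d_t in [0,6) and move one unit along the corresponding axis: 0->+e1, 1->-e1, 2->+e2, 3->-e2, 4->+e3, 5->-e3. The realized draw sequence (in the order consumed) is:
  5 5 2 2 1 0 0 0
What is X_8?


(6, -3, 0)

t=0: X=(4, -5, 2), d=5 → -e3, X_1=(4, -5, 1)
t=1: X=(4, -5, 1), d=5 → -e3, X_2=(4, -5, 0)
t=2: X=(4, -5, 0), d=2 → +e2, X_3=(4, -4, 0)
t=3: X=(4, -4, 0), d=2 → +e2, X_4=(4, -3, 0)
t=4: X=(4, -3, 0), d=1 → -e1, X_5=(3, -3, 0)
t=5: X=(3, -3, 0), d=0 → +e1, X_6=(4, -3, 0)
t=6: X=(4, -3, 0), d=0 → +e1, X_7=(5, -3, 0)
t=7: X=(5, -3, 0), d=0 → +e1, X_8=(6, -3, 0)


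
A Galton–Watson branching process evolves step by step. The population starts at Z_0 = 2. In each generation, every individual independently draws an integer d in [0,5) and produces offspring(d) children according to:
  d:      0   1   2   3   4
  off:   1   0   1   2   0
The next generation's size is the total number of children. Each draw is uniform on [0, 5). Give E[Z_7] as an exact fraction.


32768/78125

Outcome values over d=0..4: [1, 0, 1, 2, 0]
Σy = 4, Σy² = 6, M = 5
μ = 4/5 = 4/5,  σ² = 6/5 − (4/5)² = 14/25
E[Z_0] = 2
E[Z_1] = 4/5·E[Z_0] = 8/5
E[Z_2] = 4/5·E[Z_1] = 32/25
E[Z_3] = 4/5·E[Z_2] = 128/125
E[Z_4] = 4/5·E[Z_3] = 512/625
E[Z_5] = 4/5·E[Z_4] = 2048/3125
E[Z_6] = 4/5·E[Z_5] = 8192/15625
E[Z_7] = 4/5·E[Z_6] = 32768/78125


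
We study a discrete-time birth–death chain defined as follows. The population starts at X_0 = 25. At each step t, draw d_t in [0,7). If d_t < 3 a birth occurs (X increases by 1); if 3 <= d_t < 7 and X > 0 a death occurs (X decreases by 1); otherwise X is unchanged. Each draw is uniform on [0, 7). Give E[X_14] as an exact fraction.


X can drop by at most 1 per step and X_0 = 25 > T = 14, so X_t >= 25 − t >= 11 > 0 for every t <= 14: the floor at 0 (the 'and X > 0' condition) never binds. Hence X_14 = X_0 + Σ_{t<14} Y_t with i.i.d. increments Y_t = y(d_t) ∈ {+1, −1, 0}.
Outcome values over d=0..6: [1, 1, 1, -1, -1, -1, -1]
Σy = -1, Σy² = 7, M = 7
μ = -1/7 = -1/7,  σ² = 7/7 − (-1/7)² = 48/49
E[X_14] = 25 + 14·(-1/7) = 23

23


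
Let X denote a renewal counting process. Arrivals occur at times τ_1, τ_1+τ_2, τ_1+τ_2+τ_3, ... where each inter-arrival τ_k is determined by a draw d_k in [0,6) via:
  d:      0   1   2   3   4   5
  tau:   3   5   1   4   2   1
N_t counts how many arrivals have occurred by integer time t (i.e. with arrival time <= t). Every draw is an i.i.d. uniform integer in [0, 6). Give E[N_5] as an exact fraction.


Inter-arrival values over d=0..5: [3, 5, 1, 4, 2, 1]
Each d has probability 1/6, so the pmf of τ is: f(1) = 1/3, f(2) = 1/6, f(3) = 1/6, f(4) = 1/6, f(5) = 1/6
Renewal equation for m(n) = E[N_n]: condition on τ_1 = k (if k <= n, one arrival plus a fresh copy on the remaining n−k steps): m(n) = F(n) + Σ_{k<=n} f(k)·m(n−k), where F(n) = P(τ <= n) and m(0) = 0
m(1) = F(1) = 1/3
m(2) = F(2) + f(1)·m(1) = 1/2 + 1/3·1/3 = 11/18
m(3) = F(3) + f(1)·m(2) + f(2)·m(1) = 2/3 + 1/3·11/18 + 1/6·1/3 = 25/27
m(4) = F(4) + f(1)·m(3) + f(2)·m(2) + f(3)·m(1) = 5/6 + 1/3·25/27 + 1/6·11/18 + 1/6·1/3 = 421/324
m(5) = F(5) + f(1)·m(4) + f(2)·m(3) + f(3)·m(2) + f(4)·m(1) = 1 + 1/3·421/324 + 1/6·25/27 + 1/6·11/18 + 1/6·1/3 = 424/243
E[N_5] = m(5) = 424/243

424/243


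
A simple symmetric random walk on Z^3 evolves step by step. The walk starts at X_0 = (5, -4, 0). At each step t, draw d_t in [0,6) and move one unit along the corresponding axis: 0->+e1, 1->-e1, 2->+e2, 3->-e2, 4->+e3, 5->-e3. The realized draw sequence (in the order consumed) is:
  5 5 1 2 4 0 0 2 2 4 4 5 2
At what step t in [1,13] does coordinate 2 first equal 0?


t=0: X=(5, -4, 0), d=5 → -e3, X_1=(5, -4, -1)
t=1: X=(5, -4, -1), d=5 → -e3, X_2=(5, -4, -2)
t=2: X=(5, -4, -2), d=1 → -e1, X_3=(4, -4, -2)
t=3: X=(4, -4, -2), d=2 → +e2, X_4=(4, -3, -2)
t=4: X=(4, -3, -2), d=4 → +e3, X_5=(4, -3, -1)
t=5: X=(4, -3, -1), d=0 → +e1, X_6=(5, -3, -1)
t=6: X=(5, -3, -1), d=0 → +e1, X_7=(6, -3, -1)
t=7: X=(6, -3, -1), d=2 → +e2, X_8=(6, -2, -1)
t=8: X=(6, -2, -1), d=2 → +e2, X_9=(6, -1, -1)
t=9: X=(6, -1, -1), d=4 → +e3, X_10=(6, -1, 0)
t=10: X=(6, -1, 0), d=4 → +e3, X_11=(6, -1, 1)
t=11: X=(6, -1, 1), d=5 → -e3, X_12=(6, -1, 0)
t=12: X=(6, -1, 0), d=2 → +e2, X_13=(6, 0, 0)

13


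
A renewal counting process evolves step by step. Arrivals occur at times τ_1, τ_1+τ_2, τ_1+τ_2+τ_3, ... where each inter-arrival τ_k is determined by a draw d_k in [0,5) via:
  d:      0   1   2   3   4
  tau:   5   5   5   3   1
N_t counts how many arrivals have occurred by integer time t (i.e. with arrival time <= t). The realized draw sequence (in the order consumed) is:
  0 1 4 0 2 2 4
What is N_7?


1

draw d_1=0: τ_1=5, arrival time A_1=5
draw d_2=1: τ_2=5, arrival time A_2=10
draw d_3=4: τ_3=1, arrival time A_3=11
draw d_4=0: τ_4=5, arrival time A_4=16
draw d_5=2: τ_5=5, arrival time A_5=21
draw d_6=2: τ_6=5, arrival time A_6=26
draw d_7=4: τ_7=1, arrival time A_7=27
N_t over t=0..7: 0:0 1:0 2:0 3:0 4:0 5:1 6:1 7:1


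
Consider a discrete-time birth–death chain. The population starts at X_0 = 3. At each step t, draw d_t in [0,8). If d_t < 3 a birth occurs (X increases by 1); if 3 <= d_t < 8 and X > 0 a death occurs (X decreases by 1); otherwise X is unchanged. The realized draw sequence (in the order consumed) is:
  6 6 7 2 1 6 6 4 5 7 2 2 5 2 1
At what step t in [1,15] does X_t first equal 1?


t=0: X=3, d=6 → death, X_1=2
t=1: X=2, d=6 → death, X_2=1
t=2: X=1, d=7 → death, X_3=0
t=3: X=0, d=2 → birth, X_4=1
t=4: X=1, d=1 → birth, X_5=2
t=5: X=2, d=6 → death, X_6=1
t=6: X=1, d=6 → death, X_7=0
t=7: X=0, d=4 → hold, X_8=0
t=8: X=0, d=5 → hold, X_9=0
t=9: X=0, d=7 → hold, X_10=0
t=10: X=0, d=2 → birth, X_11=1
t=11: X=1, d=2 → birth, X_12=2
t=12: X=2, d=5 → death, X_13=1
t=13: X=1, d=2 → birth, X_14=2
t=14: X=2, d=1 → birth, X_15=3

2


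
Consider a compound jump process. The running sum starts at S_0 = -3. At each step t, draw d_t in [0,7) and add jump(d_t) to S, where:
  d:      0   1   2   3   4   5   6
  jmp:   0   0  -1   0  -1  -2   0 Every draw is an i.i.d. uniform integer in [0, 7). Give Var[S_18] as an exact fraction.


Outcome values over d=0..6: [0, 0, -1, 0, -1, -2, 0]
Σy = -4, Σy² = 6, M = 7
μ = -4/7 = -4/7,  σ² = 6/7 − (-4/7)² = 26/49
Independent increments: Var[S_18] = 18·σ² = 18·(26/49) = 468/49

468/49


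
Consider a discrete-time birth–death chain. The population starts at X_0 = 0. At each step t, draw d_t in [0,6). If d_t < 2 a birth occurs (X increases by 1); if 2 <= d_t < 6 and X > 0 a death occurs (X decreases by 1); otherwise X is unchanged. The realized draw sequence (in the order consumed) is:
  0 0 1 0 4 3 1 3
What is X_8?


2

t=0: X=0, d=0 → birth, X_1=1
t=1: X=1, d=0 → birth, X_2=2
t=2: X=2, d=1 → birth, X_3=3
t=3: X=3, d=0 → birth, X_4=4
t=4: X=4, d=4 → death, X_5=3
t=5: X=3, d=3 → death, X_6=2
t=6: X=2, d=1 → birth, X_7=3
t=7: X=3, d=3 → death, X_8=2


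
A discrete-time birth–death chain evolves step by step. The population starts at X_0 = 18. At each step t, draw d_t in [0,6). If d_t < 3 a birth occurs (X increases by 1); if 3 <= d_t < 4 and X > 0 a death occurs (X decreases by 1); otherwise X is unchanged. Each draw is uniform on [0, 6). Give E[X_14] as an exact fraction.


X can drop by at most 1 per step and X_0 = 18 > T = 14, so X_t >= 18 − t >= 4 > 0 for every t <= 14: the floor at 0 (the 'and X > 0' condition) never binds. Hence X_14 = X_0 + Σ_{t<14} Y_t with i.i.d. increments Y_t = y(d_t) ∈ {+1, −1, 0}.
Outcome values over d=0..5: [1, 1, 1, -1, 0, 0]
Σy = 2, Σy² = 4, M = 6
μ = 2/6 = 1/3,  σ² = 4/6 − (1/3)² = 5/9
E[X_14] = 18 + 14·(1/3) = 68/3

68/3


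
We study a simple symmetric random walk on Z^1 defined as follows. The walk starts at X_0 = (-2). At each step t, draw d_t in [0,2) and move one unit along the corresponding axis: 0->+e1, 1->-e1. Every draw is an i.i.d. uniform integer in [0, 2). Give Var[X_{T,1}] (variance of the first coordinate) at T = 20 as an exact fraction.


20

Outcome values over d=0..1: [1, -1]
Σy = 0, Σy² = 2, M = 2
μ = 0/2 = 0,  σ² = 2/2 − (0)² = 1
Independent increments: Var[X_20] = 20·σ² = 20·(1) = 20


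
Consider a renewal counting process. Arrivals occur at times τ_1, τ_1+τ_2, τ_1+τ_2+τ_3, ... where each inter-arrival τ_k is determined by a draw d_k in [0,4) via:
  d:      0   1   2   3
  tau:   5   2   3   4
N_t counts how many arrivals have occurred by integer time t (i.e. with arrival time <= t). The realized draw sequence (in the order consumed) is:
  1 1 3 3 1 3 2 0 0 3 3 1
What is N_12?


4

draw d_1=1: τ_1=2, arrival time A_1=2
draw d_2=1: τ_2=2, arrival time A_2=4
draw d_3=3: τ_3=4, arrival time A_3=8
draw d_4=3: τ_4=4, arrival time A_4=12
draw d_5=1: τ_5=2, arrival time A_5=14
draw d_6=3: τ_6=4, arrival time A_6=18
draw d_7=2: τ_7=3, arrival time A_7=21
draw d_8=0: τ_8=5, arrival time A_8=26
draw d_9=0: τ_9=5, arrival time A_9=31
draw d_10=3: τ_10=4, arrival time A_10=35
draw d_11=3: τ_11=4, arrival time A_11=39
draw d_12=1: τ_12=2, arrival time A_12=41
N_t over t=0..12: 0:0 1:0 2:1 3:1 4:2 5:2 6:2 7:2 8:3 9:3 10:3 11:3 12:4


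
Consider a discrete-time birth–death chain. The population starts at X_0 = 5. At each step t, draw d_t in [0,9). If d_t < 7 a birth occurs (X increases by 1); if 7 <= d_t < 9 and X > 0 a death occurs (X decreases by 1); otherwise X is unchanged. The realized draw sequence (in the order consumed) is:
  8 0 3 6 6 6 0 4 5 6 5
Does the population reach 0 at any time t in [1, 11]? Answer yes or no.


t=0: X=5, d=8 → death, X_1=4
t=1: X=4, d=0 → birth, X_2=5
t=2: X=5, d=3 → birth, X_3=6
t=3: X=6, d=6 → birth, X_4=7
t=4: X=7, d=6 → birth, X_5=8
t=5: X=8, d=6 → birth, X_6=9
t=6: X=9, d=0 → birth, X_7=10
t=7: X=10, d=4 → birth, X_8=11
t=8: X=11, d=5 → birth, X_9=12
t=9: X=12, d=6 → birth, X_10=13
t=10: X=13, d=5 → birth, X_11=14

no


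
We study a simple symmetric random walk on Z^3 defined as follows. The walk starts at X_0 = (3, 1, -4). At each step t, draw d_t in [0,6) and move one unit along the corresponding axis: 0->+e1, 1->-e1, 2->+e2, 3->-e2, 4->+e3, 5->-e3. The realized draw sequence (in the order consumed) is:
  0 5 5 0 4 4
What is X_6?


t=0: X=(3, 1, -4), d=0 → +e1, X_1=(4, 1, -4)
t=1: X=(4, 1, -4), d=5 → -e3, X_2=(4, 1, -5)
t=2: X=(4, 1, -5), d=5 → -e3, X_3=(4, 1, -6)
t=3: X=(4, 1, -6), d=0 → +e1, X_4=(5, 1, -6)
t=4: X=(5, 1, -6), d=4 → +e3, X_5=(5, 1, -5)
t=5: X=(5, 1, -5), d=4 → +e3, X_6=(5, 1, -4)

(5, 1, -4)


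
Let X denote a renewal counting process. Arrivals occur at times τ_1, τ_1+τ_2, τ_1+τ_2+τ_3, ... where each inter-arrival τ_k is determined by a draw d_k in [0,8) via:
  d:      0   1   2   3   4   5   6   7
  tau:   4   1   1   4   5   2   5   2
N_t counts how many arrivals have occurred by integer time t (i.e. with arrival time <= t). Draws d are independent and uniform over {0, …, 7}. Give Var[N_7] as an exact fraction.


228718391/268435456

Inter-arrival values over d=0..7: [4, 1, 1, 4, 5, 2, 5, 2]
Each d has probability 1/8, so the pmf of τ is: f(1) = 1/4, f(2) = 1/4, f(4) = 1/4, f(5) = 1/4
Let p_n(j) = P(N_n = j), with p_0 = [1]. Condition on τ_1: p_n(0) = P(τ > n), and for j >= 1, p_n(j) = Σ_{k<=n} f(k)·p_{n−k}(j−1)
p_1 = [3/4, 1/4]  (j = 0..1)
p_2 = [1/2, 7/16, 1/16]  (j = 0..2)
p_3 = [1/2, 5/16, 11/64, 1/64]  (j = 0..3)
p_4 = [1/4, 1/2, 3/16, 15/256, 1/256]  (j = 0..4)
p_5 = [0, 5/8, 17/64, 23/256, 19/1024, 1/1024]  (j = 0..5)
p_6 = [0, 3/8, 29/64, 33/256, 19/512, 23/4096, 1/4096]  (j = 0..6)
p_7 = [0, 1/4, 7/16, 61/256, 15/256, 57/4096, 27/16384, 1/16384]  (j = 0..7)
E[N_7] = Σ j·p_7(j) = 35293/16384;  E[N_7²] = Σ j²·p_7(j) = 89985/16384
Var[N_7] = 89985/16384 − (35293/16384)² = 228718391/268435456


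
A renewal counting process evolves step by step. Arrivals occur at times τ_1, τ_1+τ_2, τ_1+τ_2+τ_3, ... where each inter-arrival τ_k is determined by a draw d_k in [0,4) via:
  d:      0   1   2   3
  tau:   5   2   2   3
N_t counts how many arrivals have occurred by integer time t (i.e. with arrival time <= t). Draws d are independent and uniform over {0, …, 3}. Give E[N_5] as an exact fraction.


Inter-arrival values over d=0..3: [5, 2, 2, 3]
Each d has probability 1/4, so the pmf of τ is: f(2) = 1/2, f(3) = 1/4, f(5) = 1/4
Renewal equation for m(n) = E[N_n]: condition on τ_1 = k (if k <= n, one arrival plus a fresh copy on the remaining n−k steps): m(n) = F(n) + Σ_{k<=n} f(k)·m(n−k), where F(n) = P(τ <= n) and m(0) = 0
m(1) = F(1) = 0
m(2) = F(2) = 1/2
m(3) = F(3) = 3/4
m(4) = F(4) + f(2)·m(2) = 3/4 + 1/2·1/2 = 1
m(5) = F(5) + f(2)·m(3) + f(3)·m(2) = 1 + 1/2·3/4 + 1/4·1/2 = 3/2
E[N_5] = m(5) = 3/2

3/2


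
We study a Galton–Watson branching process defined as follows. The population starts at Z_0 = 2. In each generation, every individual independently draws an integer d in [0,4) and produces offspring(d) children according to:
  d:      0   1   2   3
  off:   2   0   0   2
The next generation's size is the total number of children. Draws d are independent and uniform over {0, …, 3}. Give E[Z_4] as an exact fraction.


Outcome values over d=0..3: [2, 0, 0, 2]
Σy = 4, Σy² = 8, M = 4
μ = 4/4 = 1,  σ² = 8/4 − (1)² = 1
E[Z_0] = 2
E[Z_1] = 1·E[Z_0] = 2
E[Z_2] = 1·E[Z_1] = 2
E[Z_3] = 1·E[Z_2] = 2
E[Z_4] = 1·E[Z_3] = 2

2


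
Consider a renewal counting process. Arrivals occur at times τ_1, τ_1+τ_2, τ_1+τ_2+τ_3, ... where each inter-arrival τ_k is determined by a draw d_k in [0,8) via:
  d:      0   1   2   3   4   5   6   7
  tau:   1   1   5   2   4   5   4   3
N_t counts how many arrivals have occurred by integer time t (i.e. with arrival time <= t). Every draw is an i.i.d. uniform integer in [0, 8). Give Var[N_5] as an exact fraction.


470063/1048576

Inter-arrival values over d=0..7: [1, 1, 5, 2, 4, 5, 4, 3]
Each d has probability 1/8, so the pmf of τ is: f(1) = 1/4, f(2) = 1/8, f(3) = 1/8, f(4) = 1/4, f(5) = 1/4
Let p_n(j) = P(N_n = j), with p_0 = [1]. Condition on τ_1: p_n(0) = P(τ > n), and for j >= 1, p_n(j) = Σ_{k<=n} f(k)·p_{n−k}(j−1)
p_1 = [3/4, 1/4]  (j = 0..1)
p_2 = [5/8, 5/16, 1/16]  (j = 0..2)
p_3 = [1/2, 3/8, 7/64, 1/64]  (j = 0..3)
p_4 = [1/4, 35/64, 21/128, 9/256, 1/256]  (j = 0..4)
p_5 = [0, 41/64, 73/256, 1/16, 11/1024, 1/1024]  (j = 0..5)
E[N_5] = Σ j·p_5(j) = 1481/1024;  E[N_5²] = Σ j²·p_5(j) = 2601/1024
Var[N_5] = 2601/1024 − (1481/1024)² = 470063/1048576


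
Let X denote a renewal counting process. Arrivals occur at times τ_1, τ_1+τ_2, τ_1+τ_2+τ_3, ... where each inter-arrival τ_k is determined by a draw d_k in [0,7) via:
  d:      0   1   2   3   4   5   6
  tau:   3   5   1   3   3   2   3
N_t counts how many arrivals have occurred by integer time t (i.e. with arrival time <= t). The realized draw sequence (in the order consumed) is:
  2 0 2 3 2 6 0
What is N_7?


draw d_1=2: τ_1=1, arrival time A_1=1
draw d_2=0: τ_2=3, arrival time A_2=4
draw d_3=2: τ_3=1, arrival time A_3=5
draw d_4=3: τ_4=3, arrival time A_4=8
draw d_5=2: τ_5=1, arrival time A_5=9
draw d_6=6: τ_6=3, arrival time A_6=12
draw d_7=0: τ_7=3, arrival time A_7=15
N_t over t=0..7: 0:0 1:1 2:1 3:1 4:2 5:3 6:3 7:3

3


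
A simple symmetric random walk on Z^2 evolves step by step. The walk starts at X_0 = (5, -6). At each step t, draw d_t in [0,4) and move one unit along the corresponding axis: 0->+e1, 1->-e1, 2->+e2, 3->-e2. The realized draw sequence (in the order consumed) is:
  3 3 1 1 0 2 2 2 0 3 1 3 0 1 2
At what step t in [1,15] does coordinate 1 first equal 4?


t=0: X=(5, -6), d=3 → -e2, X_1=(5, -7)
t=1: X=(5, -7), d=3 → -e2, X_2=(5, -8)
t=2: X=(5, -8), d=1 → -e1, X_3=(4, -8)
t=3: X=(4, -8), d=1 → -e1, X_4=(3, -8)
t=4: X=(3, -8), d=0 → +e1, X_5=(4, -8)
t=5: X=(4, -8), d=2 → +e2, X_6=(4, -7)
t=6: X=(4, -7), d=2 → +e2, X_7=(4, -6)
t=7: X=(4, -6), d=2 → +e2, X_8=(4, -5)
t=8: X=(4, -5), d=0 → +e1, X_9=(5, -5)
t=9: X=(5, -5), d=3 → -e2, X_10=(5, -6)
t=10: X=(5, -6), d=1 → -e1, X_11=(4, -6)
t=11: X=(4, -6), d=3 → -e2, X_12=(4, -7)
t=12: X=(4, -7), d=0 → +e1, X_13=(5, -7)
t=13: X=(5, -7), d=1 → -e1, X_14=(4, -7)
t=14: X=(4, -7), d=2 → +e2, X_15=(4, -6)

3


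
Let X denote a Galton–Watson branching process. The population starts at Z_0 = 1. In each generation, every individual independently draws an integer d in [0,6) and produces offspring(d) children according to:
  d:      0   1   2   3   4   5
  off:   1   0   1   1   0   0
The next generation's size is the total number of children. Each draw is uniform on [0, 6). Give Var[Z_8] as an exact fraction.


255/65536

Outcome values over d=0..5: [1, 0, 1, 1, 0, 0]
Σy = 3, Σy² = 3, M = 6
μ = 3/6 = 1/2,  σ² = 3/6 − (1/2)² = 1/4
V_0 = 0, E_0 = 1
V_1 = 1/4·E_0 + (1/2)²·V_0 = 1/4;  E_1 = 1/2
V_2 = 1/4·E_1 + (1/2)²·V_1 = 3/16;  E_2 = 1/4
V_3 = 1/4·E_2 + (1/2)²·V_2 = 7/64;  E_3 = 1/8
V_4 = 1/4·E_3 + (1/2)²·V_3 = 15/256;  E_4 = 1/16
V_5 = 1/4·E_4 + (1/2)²·V_4 = 31/1024;  E_5 = 1/32
V_6 = 1/4·E_5 + (1/2)²·V_5 = 63/4096;  E_6 = 1/64
V_7 = 1/4·E_6 + (1/2)²·V_6 = 127/16384;  E_7 = 1/128
V_8 = 1/4·E_7 + (1/2)²·V_7 = 255/65536;  E_8 = 1/256


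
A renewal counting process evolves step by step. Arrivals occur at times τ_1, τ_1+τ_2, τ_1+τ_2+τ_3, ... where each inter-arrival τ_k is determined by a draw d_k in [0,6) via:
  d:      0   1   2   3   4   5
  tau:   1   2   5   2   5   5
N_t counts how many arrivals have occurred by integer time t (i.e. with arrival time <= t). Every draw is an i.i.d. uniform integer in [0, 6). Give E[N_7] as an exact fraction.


Inter-arrival values over d=0..5: [1, 2, 5, 2, 5, 5]
Each d has probability 1/6, so the pmf of τ is: f(1) = 1/6, f(2) = 1/3, f(5) = 1/2
Renewal equation for m(n) = E[N_n]: condition on τ_1 = k (if k <= n, one arrival plus a fresh copy on the remaining n−k steps): m(n) = F(n) + Σ_{k<=n} f(k)·m(n−k), where F(n) = P(τ <= n) and m(0) = 0
m(1) = F(1) = 1/6
m(2) = F(2) + f(1)·m(1) = 1/2 + 1/6·1/6 = 19/36
m(3) = F(3) + f(1)·m(2) + f(2)·m(1) = 1/2 + 1/6·19/36 + 1/3·1/6 = 139/216
m(4) = F(4) + f(1)·m(3) + f(2)·m(2) = 1/2 + 1/6·139/216 + 1/3·19/36 = 1015/1296
m(5) = F(5) + f(1)·m(4) + f(2)·m(3) = 1 + 1/6·1015/1296 + 1/3·139/216 = 10459/7776
m(6) = F(6) + f(1)·m(5) + f(2)·m(4) + f(5)·m(1) = 1 + 1/6·10459/7776 + 1/3·1015/1296 + 1/2·1/6 = 73183/46656
m(7) = F(7) + f(1)·m(6) + f(2)·m(5) + f(5)·m(2) = 1 + 1/6·73183/46656 + 1/3·10459/7776 + 1/2·19/36 = 552499/279936
E[N_7] = m(7) = 552499/279936

552499/279936


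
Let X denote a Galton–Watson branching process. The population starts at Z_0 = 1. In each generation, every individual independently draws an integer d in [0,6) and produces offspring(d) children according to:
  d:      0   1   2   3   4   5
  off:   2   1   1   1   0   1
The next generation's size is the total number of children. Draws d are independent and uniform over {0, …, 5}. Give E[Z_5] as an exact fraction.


Outcome values over d=0..5: [2, 1, 1, 1, 0, 1]
Σy = 6, Σy² = 8, M = 6
μ = 6/6 = 1,  σ² = 8/6 − (1)² = 1/3
E[Z_0] = 1
E[Z_1] = 1·E[Z_0] = 1
E[Z_2] = 1·E[Z_1] = 1
E[Z_3] = 1·E[Z_2] = 1
E[Z_4] = 1·E[Z_3] = 1
E[Z_5] = 1·E[Z_4] = 1

1


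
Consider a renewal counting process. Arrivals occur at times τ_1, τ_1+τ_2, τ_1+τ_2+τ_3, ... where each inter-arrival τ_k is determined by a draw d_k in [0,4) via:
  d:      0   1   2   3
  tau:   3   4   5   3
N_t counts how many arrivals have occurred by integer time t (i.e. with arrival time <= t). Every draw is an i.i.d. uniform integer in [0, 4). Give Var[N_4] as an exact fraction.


Inter-arrival values over d=0..3: [3, 4, 5, 3]
Each d has probability 1/4, so the pmf of τ is: f(3) = 1/2, f(4) = 1/4, f(5) = 1/4
Let p_n(j) = P(N_n = j), with p_0 = [1]. Condition on τ_1: p_n(0) = P(τ > n), and for j >= 1, p_n(j) = Σ_{k<=n} f(k)·p_{n−k}(j−1)
p_1 = [1]  (j = 0)
p_2 = [1]  (j = 0)
p_3 = [1/2, 1/2]  (j = 0..1)
p_4 = [1/4, 3/4]  (j = 0..1)
E[N_4] = Σ j·p_4(j) = 3/4;  E[N_4²] = Σ j²·p_4(j) = 3/4
Var[N_4] = 3/4 − (3/4)² = 3/16

3/16


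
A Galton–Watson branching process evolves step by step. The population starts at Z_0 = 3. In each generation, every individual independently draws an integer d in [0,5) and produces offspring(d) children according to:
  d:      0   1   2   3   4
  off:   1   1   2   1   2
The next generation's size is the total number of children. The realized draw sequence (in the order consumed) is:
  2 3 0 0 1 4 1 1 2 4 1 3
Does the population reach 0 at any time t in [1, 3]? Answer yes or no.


no

gen 0: Z_0=3, draws=[2, 3, 0], offspring=[2, 1, 1], Z_1=4
gen 1: Z_1=4, draws=[0, 1, 4, 1], offspring=[1, 1, 2, 1], Z_2=5
gen 2: Z_2=5, draws=[1, 2, 4, 1, 3], offspring=[1, 2, 2, 1, 1], Z_3=7
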